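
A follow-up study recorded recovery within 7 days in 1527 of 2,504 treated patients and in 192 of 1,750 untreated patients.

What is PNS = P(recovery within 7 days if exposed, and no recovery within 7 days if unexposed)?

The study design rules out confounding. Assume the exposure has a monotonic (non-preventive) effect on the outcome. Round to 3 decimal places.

p₁ = P(outcome | exposed) = 1527/2504 = 0.60982
p₀ = P(outcome | unexposed) = 192/1750 = 0.10971
Under exogeneity and monotonicity, PNS = p₁ − p₀.
PNS = 0.60982 − 0.10971 = 0.50011

PNS ≈ 0.500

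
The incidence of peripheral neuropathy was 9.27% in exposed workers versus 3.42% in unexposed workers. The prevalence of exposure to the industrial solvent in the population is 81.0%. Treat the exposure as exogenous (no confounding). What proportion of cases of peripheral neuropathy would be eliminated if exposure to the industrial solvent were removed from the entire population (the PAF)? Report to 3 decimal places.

PAF ≈ 0.581

p₁ = 0.0927, p₀ = 0.0342.
Overall risk P(Y=1) = π·p₁ + (1−π)·p₀ = 0.81×0.0927 + 0.19×0.0342 = 0.081585.
Under exogeneity, PAF = [P(Y=1) − p₀] / P(Y=1).
PAF = (0.081585 − 0.0342) / 0.081585 ≈ 0.5808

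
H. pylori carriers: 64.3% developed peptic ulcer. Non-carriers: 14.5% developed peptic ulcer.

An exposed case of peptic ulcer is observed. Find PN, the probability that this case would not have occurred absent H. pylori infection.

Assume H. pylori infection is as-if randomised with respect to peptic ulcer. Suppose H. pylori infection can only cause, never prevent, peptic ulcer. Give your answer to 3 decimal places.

p₁ = 0.643, p₀ = 0.145.
Under exogeneity and monotonicity, PN = (p₁ − p₀) / p₁.
PN = (0.643 − 0.145) / 0.643 = 0.498 / 0.643 ≈ 0.7745

PN ≈ 0.774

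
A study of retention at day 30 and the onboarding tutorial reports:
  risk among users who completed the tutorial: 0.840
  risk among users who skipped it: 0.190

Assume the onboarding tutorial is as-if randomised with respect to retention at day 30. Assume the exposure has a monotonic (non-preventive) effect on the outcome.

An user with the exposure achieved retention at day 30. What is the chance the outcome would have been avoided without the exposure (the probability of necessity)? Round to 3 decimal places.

Let p₁ = 0.84, p₀ = 0.19.
Under exogeneity and monotonicity, PN = (p₁ − p₀) / p₁.
PN = (0.84 − 0.19) / 0.84 = 0.65 / 0.84 ≈ 0.7738

PN ≈ 0.774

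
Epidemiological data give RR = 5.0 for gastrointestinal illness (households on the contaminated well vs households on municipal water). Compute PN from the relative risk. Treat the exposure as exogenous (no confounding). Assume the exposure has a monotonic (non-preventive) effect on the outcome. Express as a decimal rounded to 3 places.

PN ≈ 0.800

Under exogeneity and monotonicity, PN = (RR − 1) / RR = 1 − 1/RR.
PN = (5.0 − 1) / 5.0 = 4 / 5.0 ≈ 0.8000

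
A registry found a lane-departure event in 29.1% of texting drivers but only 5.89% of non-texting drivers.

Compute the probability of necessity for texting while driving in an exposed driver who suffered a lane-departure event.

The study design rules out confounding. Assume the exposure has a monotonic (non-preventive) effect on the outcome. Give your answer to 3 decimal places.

PN ≈ 0.798

p₁ = 0.291, p₀ = 0.0589.
Under exogeneity and monotonicity, PN = (p₁ − p₀) / p₁.
PN = (0.291 − 0.0589) / 0.291 = 0.2321 / 0.291 ≈ 0.7976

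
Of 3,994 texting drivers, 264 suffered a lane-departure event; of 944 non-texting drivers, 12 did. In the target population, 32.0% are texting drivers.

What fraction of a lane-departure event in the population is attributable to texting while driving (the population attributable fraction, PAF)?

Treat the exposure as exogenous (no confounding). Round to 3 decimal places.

PAF ≈ 0.573

p₁ = P(outcome | exposed) = 264/3994 = 0.066099
p₀ = P(outcome | unexposed) = 12/944 = 0.012712
Overall risk P(Y=1) = π·p₁ + (1−π)·p₀ = 0.32×0.066099 + 0.68×0.012712 = 0.029796.
Under exogeneity, PAF = [P(Y=1) − p₀] / P(Y=1).
PAF = (0.029796 − 0.012712) / 0.029796 ≈ 0.5734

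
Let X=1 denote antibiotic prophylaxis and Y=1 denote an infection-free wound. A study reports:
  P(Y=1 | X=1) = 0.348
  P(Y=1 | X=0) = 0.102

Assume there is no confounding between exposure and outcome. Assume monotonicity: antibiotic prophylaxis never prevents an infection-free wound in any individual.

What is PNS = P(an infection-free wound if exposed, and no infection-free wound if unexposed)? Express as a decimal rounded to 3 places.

Let p₁ = 0.348, p₀ = 0.102.
Under exogeneity and monotonicity, PNS = p₁ − p₀.
PNS = 0.348 − 0.102 = 0.246

PNS ≈ 0.246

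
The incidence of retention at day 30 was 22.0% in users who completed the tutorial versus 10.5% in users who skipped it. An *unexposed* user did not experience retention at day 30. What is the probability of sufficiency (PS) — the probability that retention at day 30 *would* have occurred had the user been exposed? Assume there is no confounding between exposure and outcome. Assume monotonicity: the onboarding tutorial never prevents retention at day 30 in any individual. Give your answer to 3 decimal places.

p₁ = 0.22, p₀ = 0.105.
Under exogeneity and monotonicity, PS = (p₁ − p₀) / (1 − p₀).
PS = (0.22 − 0.105) / (1 − 0.105) = 0.115 / 0.895 ≈ 0.1285

PS ≈ 0.128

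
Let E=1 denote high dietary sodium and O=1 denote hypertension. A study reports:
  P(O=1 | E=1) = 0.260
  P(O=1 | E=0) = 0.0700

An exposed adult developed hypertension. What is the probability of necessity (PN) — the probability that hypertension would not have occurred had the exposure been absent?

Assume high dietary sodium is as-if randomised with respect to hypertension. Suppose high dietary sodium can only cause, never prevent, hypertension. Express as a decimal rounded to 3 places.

PN ≈ 0.731

Let p₁ = 0.26, p₀ = 0.07.
Under exogeneity and monotonicity, PN = (p₁ − p₀) / p₁.
PN = (0.26 − 0.07) / 0.26 = 0.19 / 0.26 ≈ 0.7308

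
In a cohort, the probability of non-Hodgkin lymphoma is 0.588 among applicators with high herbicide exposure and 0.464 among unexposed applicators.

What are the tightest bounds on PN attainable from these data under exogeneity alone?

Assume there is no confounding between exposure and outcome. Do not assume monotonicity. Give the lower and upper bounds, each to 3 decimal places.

0.211 ≤ PN ≤ 0.912

Let p₁ = 0.588, p₀ = 0.464.
Under exogeneity alone the bounds on PN are max{0,(p₁−p₀)/p₁} ≤ PN ≤ min{1,(1−p₀)/p₁}.
  lower = (p₁ − p₀)/p₁ = 0.124 / 0.588 ≈ 0.2109
  upper = min{1, (1 − p₀)/p₁} = 0.536 / 0.588 ≈ 0.9116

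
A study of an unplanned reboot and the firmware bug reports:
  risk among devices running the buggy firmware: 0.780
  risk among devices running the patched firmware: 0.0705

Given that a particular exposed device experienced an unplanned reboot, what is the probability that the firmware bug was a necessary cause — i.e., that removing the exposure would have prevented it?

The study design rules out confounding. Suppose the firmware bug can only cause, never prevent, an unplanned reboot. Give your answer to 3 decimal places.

PN ≈ 0.910

Let p₁ = 0.78, p₀ = 0.0705.
Under exogeneity and monotonicity, PN = (p₁ − p₀) / p₁.
PN = (0.78 − 0.0705) / 0.78 = 0.7095 / 0.78 ≈ 0.9096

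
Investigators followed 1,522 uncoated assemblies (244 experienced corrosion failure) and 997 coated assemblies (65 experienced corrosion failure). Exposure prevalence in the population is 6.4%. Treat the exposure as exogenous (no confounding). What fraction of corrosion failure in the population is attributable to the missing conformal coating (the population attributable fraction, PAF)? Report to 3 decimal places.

p₁ = P(outcome | exposed) = 244/1522 = 0.16032
p₀ = P(outcome | unexposed) = 65/997 = 0.065196
Overall risk P(Y=1) = π·p₁ + (1−π)·p₀ = 0.064×0.16032 + 0.936×0.065196 = 0.071283.
Under exogeneity, PAF = [P(Y=1) − p₀] / P(Y=1).
PAF = (0.071283 − 0.065196) / 0.071283 ≈ 0.0854

PAF ≈ 0.085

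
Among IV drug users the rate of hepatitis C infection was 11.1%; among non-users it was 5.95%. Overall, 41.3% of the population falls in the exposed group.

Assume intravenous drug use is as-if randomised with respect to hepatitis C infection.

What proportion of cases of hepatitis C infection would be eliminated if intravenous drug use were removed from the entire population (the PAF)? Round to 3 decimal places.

p₁ = 0.111, p₀ = 0.0595.
Overall risk P(Y=1) = π·p₁ + (1−π)·p₀ = 0.413×0.111 + 0.587×0.0595 = 0.080769.
Under exogeneity, PAF = [P(Y=1) − p₀] / P(Y=1).
PAF = (0.080769 − 0.0595) / 0.080769 ≈ 0.2633

PAF ≈ 0.263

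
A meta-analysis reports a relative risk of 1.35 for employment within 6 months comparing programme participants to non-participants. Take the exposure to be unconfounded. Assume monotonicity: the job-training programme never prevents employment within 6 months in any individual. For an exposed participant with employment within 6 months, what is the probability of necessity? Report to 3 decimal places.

Under exogeneity and monotonicity, PN = (RR − 1) / RR = 1 − 1/RR.
PN = (1.35 − 1) / 1.35 = 0.35 / 1.35 ≈ 0.2593

PN ≈ 0.259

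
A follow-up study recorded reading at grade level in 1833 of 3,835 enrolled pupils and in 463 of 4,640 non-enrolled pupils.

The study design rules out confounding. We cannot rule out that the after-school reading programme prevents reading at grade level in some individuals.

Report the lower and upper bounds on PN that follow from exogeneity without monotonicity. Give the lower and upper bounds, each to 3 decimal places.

0.791 ≤ PN ≤ 1.000

p₁ = P(outcome | exposed) = 1833/3835 = 0.47797
p₀ = P(outcome | unexposed) = 463/4640 = 0.099784
Under exogeneity alone the bounds on PN are max{0,(p₁−p₀)/p₁} ≤ PN ≤ min{1,(1−p₀)/p₁}.
  lower = (p₁ − p₀)/p₁ = 0.37818 / 0.47797 ≈ 0.7912
  upper = min{1, (1 − p₀)/p₁} = 0.90022 / 0.47797 ≈ 1.8834 → capped at 1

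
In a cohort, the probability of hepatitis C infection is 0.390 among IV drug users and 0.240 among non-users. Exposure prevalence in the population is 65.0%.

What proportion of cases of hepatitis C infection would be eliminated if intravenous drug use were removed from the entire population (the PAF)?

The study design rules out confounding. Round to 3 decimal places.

Let p₁ = 0.39, p₀ = 0.24.
Overall risk P(Y=1) = π·p₁ + (1−π)·p₀ = 0.65×0.39 + 0.35×0.24 = 0.3375.
Under exogeneity, PAF = [P(Y=1) − p₀] / P(Y=1).
PAF = (0.3375 − 0.24) / 0.3375 ≈ 0.2889

PAF ≈ 0.289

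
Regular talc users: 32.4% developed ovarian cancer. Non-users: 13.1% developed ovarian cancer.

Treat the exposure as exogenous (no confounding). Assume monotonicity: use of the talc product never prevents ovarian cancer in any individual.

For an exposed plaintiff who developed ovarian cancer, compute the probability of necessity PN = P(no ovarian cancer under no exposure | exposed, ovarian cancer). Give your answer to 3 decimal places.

p₁ = 0.324, p₀ = 0.131.
Under exogeneity and monotonicity, PN = (p₁ − p₀) / p₁.
PN = (0.324 − 0.131) / 0.324 = 0.193 / 0.324 ≈ 0.5957

PN ≈ 0.596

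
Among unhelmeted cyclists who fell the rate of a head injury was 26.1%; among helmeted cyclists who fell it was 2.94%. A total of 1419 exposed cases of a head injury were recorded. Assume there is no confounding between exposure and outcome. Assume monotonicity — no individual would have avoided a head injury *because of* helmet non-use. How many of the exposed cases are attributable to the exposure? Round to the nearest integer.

p₁ = 0.261, p₀ = 0.0294.
PN = (p₁ − p₀)/p₁ = (0.261 − 0.0294) / 0.261 ≈ 0.88736.
Attributable cases ≈ PN × (exposed cases) = 0.88736 × 1419 ≈ 1259.16.

about 1259 cases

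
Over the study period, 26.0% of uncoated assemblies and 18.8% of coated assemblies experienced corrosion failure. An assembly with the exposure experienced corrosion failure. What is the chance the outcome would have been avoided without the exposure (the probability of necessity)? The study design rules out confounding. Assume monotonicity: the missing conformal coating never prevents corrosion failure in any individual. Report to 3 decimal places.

p₁ = 0.26, p₀ = 0.188.
Under exogeneity and monotonicity, PN = (p₁ − p₀) / p₁.
PN = (0.26 − 0.188) / 0.26 = 0.072 / 0.26 ≈ 0.2769

PN ≈ 0.277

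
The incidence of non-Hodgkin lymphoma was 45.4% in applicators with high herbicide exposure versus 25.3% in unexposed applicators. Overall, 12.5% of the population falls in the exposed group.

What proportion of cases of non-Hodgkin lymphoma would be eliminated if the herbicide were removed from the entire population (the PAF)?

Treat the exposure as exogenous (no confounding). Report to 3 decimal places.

PAF ≈ 0.090

p₁ = 0.454, p₀ = 0.253.
Overall risk P(Y=1) = π·p₁ + (1−π)·p₀ = 0.125×0.454 + 0.875×0.253 = 0.27812.
Under exogeneity, PAF = [P(Y=1) − p₀] / P(Y=1).
PAF = (0.27812 − 0.253) / 0.27812 ≈ 0.0903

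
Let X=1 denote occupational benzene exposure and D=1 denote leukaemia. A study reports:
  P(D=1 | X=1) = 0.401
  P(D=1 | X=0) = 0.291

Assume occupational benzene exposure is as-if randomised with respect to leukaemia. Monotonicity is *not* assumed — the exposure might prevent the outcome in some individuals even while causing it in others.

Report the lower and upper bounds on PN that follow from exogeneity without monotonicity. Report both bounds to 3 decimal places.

Let p₁ = 0.401, p₀ = 0.291.
Under exogeneity alone the bounds on PN are max{0,(p₁−p₀)/p₁} ≤ PN ≤ min{1,(1−p₀)/p₁}.
  lower = (p₁ − p₀)/p₁ = 0.11 / 0.401 ≈ 0.2743
  upper = min{1, (1 − p₀)/p₁} = 0.709 / 0.401 ≈ 1.7681 → capped at 1

0.274 ≤ PN ≤ 1.000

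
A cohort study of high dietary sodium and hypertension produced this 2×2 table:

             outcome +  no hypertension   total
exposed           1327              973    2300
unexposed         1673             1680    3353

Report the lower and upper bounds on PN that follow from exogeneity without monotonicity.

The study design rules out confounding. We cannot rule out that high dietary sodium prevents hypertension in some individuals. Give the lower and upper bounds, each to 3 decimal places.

p₁ = P(outcome | exposed) = 1327/2300 = 0.57696
p₀ = P(outcome | unexposed) = 1673/3353 = 0.49896
Under exogeneity alone the bounds on PN are max{0,(p₁−p₀)/p₁} ≤ PN ≤ min{1,(1−p₀)/p₁}.
  lower = (p₁ − p₀)/p₁ = 0.078 / 0.57696 ≈ 0.1352
  upper = min{1, (1 − p₀)/p₁} = 0.50104 / 0.57696 ≈ 0.8684

0.135 ≤ PN ≤ 0.868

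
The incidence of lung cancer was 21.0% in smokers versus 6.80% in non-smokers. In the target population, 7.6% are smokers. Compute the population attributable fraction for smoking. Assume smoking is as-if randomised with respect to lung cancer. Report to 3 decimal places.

p₁ = 0.21, p₀ = 0.068.
Overall risk P(Y=1) = π·p₁ + (1−π)·p₀ = 0.076×0.21 + 0.924×0.068 = 0.078792.
Under exogeneity, PAF = [P(Y=1) − p₀] / P(Y=1).
PAF = (0.078792 − 0.068) / 0.078792 ≈ 0.1370

PAF ≈ 0.137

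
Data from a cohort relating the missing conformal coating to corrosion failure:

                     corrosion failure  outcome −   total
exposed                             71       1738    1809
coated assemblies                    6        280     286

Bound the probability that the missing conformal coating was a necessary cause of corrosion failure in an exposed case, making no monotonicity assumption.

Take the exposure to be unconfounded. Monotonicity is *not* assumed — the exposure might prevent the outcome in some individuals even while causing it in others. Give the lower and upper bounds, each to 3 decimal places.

p₁ = P(outcome | exposed) = 71/1809 = 0.039248
p₀ = P(outcome | unexposed) = 6/286 = 0.020979
Under exogeneity alone the bounds on PN are max{0,(p₁−p₀)/p₁} ≤ PN ≤ min{1,(1−p₀)/p₁}.
  lower = (p₁ − p₀)/p₁ = 0.018269 / 0.039248 ≈ 0.4655
  upper = min{1, (1 − p₀)/p₁} = 0.97902 / 0.039248 ≈ 24.9444 → capped at 1

0.465 ≤ PN ≤ 1.000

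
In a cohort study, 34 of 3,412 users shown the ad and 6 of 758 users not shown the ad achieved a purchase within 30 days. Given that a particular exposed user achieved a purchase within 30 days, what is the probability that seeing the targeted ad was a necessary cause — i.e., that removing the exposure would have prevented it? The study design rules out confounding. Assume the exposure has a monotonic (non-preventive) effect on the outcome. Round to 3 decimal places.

p₁ = P(outcome | exposed) = 34/3412 = 0.0099648
p₀ = P(outcome | unexposed) = 6/758 = 0.0079156
Under exogeneity and monotonicity, PN = (p₁ − p₀) / p₁.
PN = (0.0099648 − 0.0079156) / 0.0099648 = 0.0020493 / 0.0099648 ≈ 0.2056

PN ≈ 0.206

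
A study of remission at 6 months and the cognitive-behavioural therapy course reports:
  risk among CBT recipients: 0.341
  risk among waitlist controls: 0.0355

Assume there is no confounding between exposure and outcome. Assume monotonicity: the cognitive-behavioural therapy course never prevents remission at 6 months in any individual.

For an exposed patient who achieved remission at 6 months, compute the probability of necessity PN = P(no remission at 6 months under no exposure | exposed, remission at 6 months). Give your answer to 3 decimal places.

PN ≈ 0.896

Let p₁ = 0.341, p₀ = 0.0355.
Under exogeneity and monotonicity, PN = (p₁ − p₀) / p₁.
PN = (0.341 − 0.0355) / 0.341 = 0.3055 / 0.341 ≈ 0.8959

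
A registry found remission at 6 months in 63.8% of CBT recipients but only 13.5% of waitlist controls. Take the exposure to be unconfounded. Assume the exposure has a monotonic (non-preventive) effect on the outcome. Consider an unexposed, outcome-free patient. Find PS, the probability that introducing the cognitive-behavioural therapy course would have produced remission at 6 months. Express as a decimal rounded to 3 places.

p₁ = 0.638, p₀ = 0.135.
Under exogeneity and monotonicity, PS = (p₁ − p₀) / (1 − p₀).
PS = (0.638 − 0.135) / (1 − 0.135) = 0.503 / 0.865 ≈ 0.5815

PS ≈ 0.582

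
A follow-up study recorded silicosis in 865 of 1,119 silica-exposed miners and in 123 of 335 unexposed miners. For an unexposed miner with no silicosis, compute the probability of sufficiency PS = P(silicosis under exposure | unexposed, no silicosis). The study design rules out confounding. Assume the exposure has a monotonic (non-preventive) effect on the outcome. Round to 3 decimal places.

PS ≈ 0.641

p₁ = P(outcome | exposed) = 865/1119 = 0.77301
p₀ = P(outcome | unexposed) = 123/335 = 0.36716
Under exogeneity and monotonicity, PS = (p₁ − p₀) / (1 − p₀).
PS = (0.77301 − 0.36716) / (1 − 0.36716) = 0.40585 / 0.63284 ≈ 0.6413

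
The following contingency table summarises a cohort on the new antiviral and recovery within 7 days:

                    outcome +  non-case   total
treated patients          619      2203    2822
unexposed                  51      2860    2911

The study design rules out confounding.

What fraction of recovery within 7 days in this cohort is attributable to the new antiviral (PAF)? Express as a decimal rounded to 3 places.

p₁ = P(outcome | exposed) = 619/2822 = 0.21935
p₀ = P(outcome | unexposed) = 51/2911 = 0.01752
Exposure prevalence π = 2822/5733 = 0.49224; overall risk P(Y=1) = 0.11687.
Under exogeneity, PAF = [P(Y=1) − p₀]/P(Y=1).
PAF = (0.11687 − 0.01752) / 0.11687 ≈ 0.8501

PAF ≈ 0.850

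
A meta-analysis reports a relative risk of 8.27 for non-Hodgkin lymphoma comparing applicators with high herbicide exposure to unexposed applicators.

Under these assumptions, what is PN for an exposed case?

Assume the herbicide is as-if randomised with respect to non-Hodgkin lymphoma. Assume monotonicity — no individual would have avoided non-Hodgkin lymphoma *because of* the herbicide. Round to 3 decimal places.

PN ≈ 0.879

Under exogeneity and monotonicity, PN = (RR − 1) / RR = 1 − 1/RR.
PN = (8.27 − 1) / 8.27 = 7.27 / 8.27 ≈ 0.8791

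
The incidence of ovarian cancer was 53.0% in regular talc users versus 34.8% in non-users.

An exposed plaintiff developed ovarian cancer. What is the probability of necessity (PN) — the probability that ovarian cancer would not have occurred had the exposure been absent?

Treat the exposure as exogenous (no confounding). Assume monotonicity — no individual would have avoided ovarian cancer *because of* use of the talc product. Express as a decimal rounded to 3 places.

PN ≈ 0.343

p₁ = 0.53, p₀ = 0.348.
Under exogeneity and monotonicity, PN = (p₁ − p₀) / p₁.
PN = (0.53 − 0.348) / 0.53 = 0.182 / 0.53 ≈ 0.3434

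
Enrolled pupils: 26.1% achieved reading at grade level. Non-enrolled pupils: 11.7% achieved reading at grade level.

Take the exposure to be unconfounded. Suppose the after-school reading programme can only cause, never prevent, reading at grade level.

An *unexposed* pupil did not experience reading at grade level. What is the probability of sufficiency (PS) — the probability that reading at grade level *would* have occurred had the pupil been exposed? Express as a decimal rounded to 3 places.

PS ≈ 0.163

p₁ = 0.261, p₀ = 0.117.
Under exogeneity and monotonicity, PS = (p₁ − p₀) / (1 − p₀).
PS = (0.261 − 0.117) / (1 − 0.117) = 0.144 / 0.883 ≈ 0.1631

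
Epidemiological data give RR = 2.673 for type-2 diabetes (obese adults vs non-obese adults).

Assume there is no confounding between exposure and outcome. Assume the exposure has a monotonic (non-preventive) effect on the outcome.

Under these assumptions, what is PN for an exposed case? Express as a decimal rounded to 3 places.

Under exogeneity and monotonicity, PN = (RR − 1) / RR = 1 − 1/RR.
PN = (2.673 − 1) / 2.673 = 1.673 / 2.673 ≈ 0.6259

PN ≈ 0.626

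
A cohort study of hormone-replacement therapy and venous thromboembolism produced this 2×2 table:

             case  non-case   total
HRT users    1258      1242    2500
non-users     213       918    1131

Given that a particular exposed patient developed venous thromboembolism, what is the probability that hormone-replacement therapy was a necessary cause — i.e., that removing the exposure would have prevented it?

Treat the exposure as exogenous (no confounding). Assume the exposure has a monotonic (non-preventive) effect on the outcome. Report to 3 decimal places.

p₁ = P(outcome | exposed) = 1258/2500 = 0.5032
p₀ = P(outcome | unexposed) = 213/1131 = 0.18833
Under exogeneity and monotonicity, PN = (p₁ − p₀)/p₁.
PN = (0.5032 − 0.18833) / 0.5032 ≈ 0.6257

PN ≈ 0.626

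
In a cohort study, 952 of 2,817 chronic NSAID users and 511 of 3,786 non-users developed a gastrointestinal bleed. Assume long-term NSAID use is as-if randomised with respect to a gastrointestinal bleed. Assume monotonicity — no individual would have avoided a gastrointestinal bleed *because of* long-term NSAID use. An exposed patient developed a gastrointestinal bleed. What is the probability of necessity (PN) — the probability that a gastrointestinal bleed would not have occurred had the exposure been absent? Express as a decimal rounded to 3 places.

p₁ = P(outcome | exposed) = 952/2817 = 0.33795
p₀ = P(outcome | unexposed) = 511/3786 = 0.13497
Under exogeneity and monotonicity, PN = (p₁ − p₀) / p₁.
PN = (0.33795 − 0.13497) / 0.33795 = 0.20298 / 0.33795 ≈ 0.6006

PN ≈ 0.601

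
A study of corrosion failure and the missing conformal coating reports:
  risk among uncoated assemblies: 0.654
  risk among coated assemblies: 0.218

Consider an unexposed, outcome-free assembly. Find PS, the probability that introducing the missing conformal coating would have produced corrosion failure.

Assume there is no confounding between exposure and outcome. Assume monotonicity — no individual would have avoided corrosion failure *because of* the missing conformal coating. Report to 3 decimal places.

PS ≈ 0.558

Let p₁ = 0.654, p₀ = 0.218.
Under exogeneity and monotonicity, PS = (p₁ − p₀) / (1 − p₀).
PS = (0.654 − 0.218) / (1 − 0.218) = 0.436 / 0.782 ≈ 0.5575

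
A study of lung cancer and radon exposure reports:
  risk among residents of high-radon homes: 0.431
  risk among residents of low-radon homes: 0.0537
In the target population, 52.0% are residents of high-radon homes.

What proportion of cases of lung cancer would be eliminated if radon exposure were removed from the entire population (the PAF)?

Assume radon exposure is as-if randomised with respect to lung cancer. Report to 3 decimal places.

PAF ≈ 0.785

Let p₁ = 0.431, p₀ = 0.0537.
Overall risk P(Y=1) = π·p₁ + (1−π)·p₀ = 0.52×0.431 + 0.48×0.0537 = 0.2499.
Under exogeneity, PAF = [P(Y=1) − p₀] / P(Y=1).
PAF = (0.2499 − 0.0537) / 0.2499 ≈ 0.7851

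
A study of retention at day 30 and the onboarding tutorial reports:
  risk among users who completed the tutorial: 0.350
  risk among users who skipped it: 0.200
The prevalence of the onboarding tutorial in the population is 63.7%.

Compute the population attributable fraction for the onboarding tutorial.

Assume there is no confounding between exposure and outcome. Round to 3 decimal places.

PAF ≈ 0.323

Let p₁ = 0.35, p₀ = 0.2.
Overall risk P(Y=1) = π·p₁ + (1−π)·p₀ = 0.637×0.35 + 0.363×0.2 = 0.29555.
Under exogeneity, PAF = [P(Y=1) − p₀] / P(Y=1).
PAF = (0.29555 − 0.2) / 0.29555 ≈ 0.3233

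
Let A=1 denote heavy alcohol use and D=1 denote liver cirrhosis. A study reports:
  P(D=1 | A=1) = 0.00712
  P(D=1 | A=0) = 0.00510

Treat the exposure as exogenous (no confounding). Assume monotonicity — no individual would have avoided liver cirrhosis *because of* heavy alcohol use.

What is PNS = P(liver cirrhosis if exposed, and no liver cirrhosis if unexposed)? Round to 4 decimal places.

Let p₁ = 0.00712, p₀ = 0.0051.
Under exogeneity and monotonicity, PNS = p₁ − p₀.
PNS = 0.00712 − 0.0051 = 0.00202

PNS ≈ 0.0020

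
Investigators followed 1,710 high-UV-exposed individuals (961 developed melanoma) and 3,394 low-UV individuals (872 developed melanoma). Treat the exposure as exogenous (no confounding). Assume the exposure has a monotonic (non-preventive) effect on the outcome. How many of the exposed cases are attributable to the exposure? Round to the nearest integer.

p₁ = P(outcome | exposed) = 961/1710 = 0.56199
p₀ = P(outcome | unexposed) = 872/3394 = 0.25692
PN = (p₁ − p₀)/p₁ = (0.56199 − 0.25692) / 0.56199 ≈ 0.54283.
Attributable cases ≈ PN × (exposed cases) = 0.54283 × 961 ≈ 521.66.

about 522 cases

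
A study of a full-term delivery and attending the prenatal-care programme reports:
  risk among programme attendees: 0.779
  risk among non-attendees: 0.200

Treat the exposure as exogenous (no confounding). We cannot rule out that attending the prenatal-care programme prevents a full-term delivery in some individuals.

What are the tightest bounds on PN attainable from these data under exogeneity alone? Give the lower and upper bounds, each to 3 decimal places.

Let p₁ = 0.779, p₀ = 0.2.
Under exogeneity alone the bounds on PN are max{0,(p₁−p₀)/p₁} ≤ PN ≤ min{1,(1−p₀)/p₁}.
  lower = (p₁ − p₀)/p₁ = 0.579 / 0.779 ≈ 0.7433
  upper = min{1, (1 − p₀)/p₁} = 0.8 / 0.779 ≈ 1.0270 → capped at 1

0.743 ≤ PN ≤ 1.000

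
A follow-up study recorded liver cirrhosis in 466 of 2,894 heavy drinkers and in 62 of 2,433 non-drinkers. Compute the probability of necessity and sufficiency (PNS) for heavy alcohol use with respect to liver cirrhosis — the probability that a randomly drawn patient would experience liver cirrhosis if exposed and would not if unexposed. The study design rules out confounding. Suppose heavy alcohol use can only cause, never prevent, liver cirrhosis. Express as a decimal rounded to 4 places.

p₁ = P(outcome | exposed) = 466/2894 = 0.16102
p₀ = P(outcome | unexposed) = 62/2433 = 0.025483
Under exogeneity and monotonicity, PNS = p₁ − p₀.
PNS = 0.16102 − 0.025483 = 0.13554

PNS ≈ 0.1355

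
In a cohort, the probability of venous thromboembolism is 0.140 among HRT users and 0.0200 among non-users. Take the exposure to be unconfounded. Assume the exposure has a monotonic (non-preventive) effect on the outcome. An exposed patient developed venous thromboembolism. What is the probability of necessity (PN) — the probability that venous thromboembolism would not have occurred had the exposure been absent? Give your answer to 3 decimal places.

PN ≈ 0.857

Let p₁ = 0.14, p₀ = 0.02.
Under exogeneity and monotonicity, PN = (p₁ − p₀) / p₁.
PN = (0.14 − 0.02) / 0.14 = 0.12 / 0.14 ≈ 0.8571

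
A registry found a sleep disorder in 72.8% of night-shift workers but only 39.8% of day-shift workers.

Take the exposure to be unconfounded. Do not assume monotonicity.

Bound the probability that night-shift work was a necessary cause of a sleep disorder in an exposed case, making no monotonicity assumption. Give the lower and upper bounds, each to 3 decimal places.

0.453 ≤ PN ≤ 0.827

p₁ = 0.728, p₀ = 0.398.
Under exogeneity alone the bounds on PN are max{0,(p₁−p₀)/p₁} ≤ PN ≤ min{1,(1−p₀)/p₁}.
  lower = (p₁ − p₀)/p₁ = 0.33 / 0.728 ≈ 0.4533
  upper = min{1, (1 − p₀)/p₁} = 0.602 / 0.728 ≈ 0.8269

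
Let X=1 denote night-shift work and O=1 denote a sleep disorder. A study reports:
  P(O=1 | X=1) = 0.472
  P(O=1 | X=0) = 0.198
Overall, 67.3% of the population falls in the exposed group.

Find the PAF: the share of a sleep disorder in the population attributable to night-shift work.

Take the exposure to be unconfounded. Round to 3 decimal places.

PAF ≈ 0.482

Let p₁ = 0.472, p₀ = 0.198.
Overall risk P(Y=1) = π·p₁ + (1−π)·p₀ = 0.673×0.472 + 0.327×0.198 = 0.3824.
Under exogeneity, PAF = [P(Y=1) − p₀] / P(Y=1).
PAF = (0.3824 − 0.198) / 0.3824 ≈ 0.4822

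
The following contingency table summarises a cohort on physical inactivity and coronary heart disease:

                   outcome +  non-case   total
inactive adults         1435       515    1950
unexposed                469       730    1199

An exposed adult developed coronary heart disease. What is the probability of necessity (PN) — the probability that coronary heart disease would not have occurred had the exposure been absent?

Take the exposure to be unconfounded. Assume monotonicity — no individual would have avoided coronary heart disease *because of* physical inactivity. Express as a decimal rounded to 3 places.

PN ≈ 0.468

p₁ = P(outcome | exposed) = 1435/1950 = 0.7359
p₀ = P(outcome | unexposed) = 469/1199 = 0.39116
Under exogeneity and monotonicity, PN = (p₁ − p₀) / p₁.
PN = (0.7359 − 0.39116) / 0.7359 = 0.34474 / 0.7359 ≈ 0.4685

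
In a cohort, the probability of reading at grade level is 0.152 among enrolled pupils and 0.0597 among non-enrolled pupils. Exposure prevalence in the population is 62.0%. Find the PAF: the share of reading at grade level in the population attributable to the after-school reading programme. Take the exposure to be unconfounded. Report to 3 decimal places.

Let p₁ = 0.152, p₀ = 0.0597.
Overall risk P(Y=1) = π·p₁ + (1−π)·p₀ = 0.62×0.152 + 0.38×0.0597 = 0.11693.
Under exogeneity, PAF = [P(Y=1) − p₀] / P(Y=1).
PAF = (0.11693 − 0.0597) / 0.11693 ≈ 0.4894

PAF ≈ 0.489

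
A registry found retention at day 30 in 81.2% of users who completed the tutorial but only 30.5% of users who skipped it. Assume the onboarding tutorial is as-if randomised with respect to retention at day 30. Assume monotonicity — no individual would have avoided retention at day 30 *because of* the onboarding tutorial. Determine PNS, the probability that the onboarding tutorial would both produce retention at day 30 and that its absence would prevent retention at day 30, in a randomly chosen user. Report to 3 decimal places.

p₁ = 0.812, p₀ = 0.305.
Under exogeneity and monotonicity, PNS = p₁ − p₀.
PNS = 0.812 − 0.305 = 0.507

PNS ≈ 0.507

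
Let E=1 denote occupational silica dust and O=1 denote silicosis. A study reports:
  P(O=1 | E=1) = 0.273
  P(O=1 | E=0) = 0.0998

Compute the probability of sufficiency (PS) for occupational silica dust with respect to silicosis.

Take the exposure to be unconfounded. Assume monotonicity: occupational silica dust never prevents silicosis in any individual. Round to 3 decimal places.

PS ≈ 0.192

Let p₁ = 0.273, p₀ = 0.0998.
Under exogeneity and monotonicity, PS = (p₁ − p₀) / (1 − p₀).
PS = (0.273 − 0.0998) / (1 − 0.0998) = 0.1732 / 0.9002 ≈ 0.1924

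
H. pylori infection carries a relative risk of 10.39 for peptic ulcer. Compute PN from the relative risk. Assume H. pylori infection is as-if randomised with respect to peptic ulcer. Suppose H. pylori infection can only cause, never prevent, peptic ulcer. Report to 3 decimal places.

PN ≈ 0.904

Under exogeneity and monotonicity, PN = (RR − 1) / RR = 1 − 1/RR.
PN = (10.39 − 1) / 10.39 = 9.39 / 10.39 ≈ 0.9038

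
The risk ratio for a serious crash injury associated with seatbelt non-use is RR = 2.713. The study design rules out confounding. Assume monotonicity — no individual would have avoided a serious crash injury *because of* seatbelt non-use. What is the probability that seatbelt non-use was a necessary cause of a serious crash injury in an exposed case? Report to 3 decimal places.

Under exogeneity and monotonicity, PN = (RR − 1) / RR = 1 − 1/RR.
PN = (2.713 − 1) / 2.713 = 1.713 / 2.713 ≈ 0.6314

PN ≈ 0.631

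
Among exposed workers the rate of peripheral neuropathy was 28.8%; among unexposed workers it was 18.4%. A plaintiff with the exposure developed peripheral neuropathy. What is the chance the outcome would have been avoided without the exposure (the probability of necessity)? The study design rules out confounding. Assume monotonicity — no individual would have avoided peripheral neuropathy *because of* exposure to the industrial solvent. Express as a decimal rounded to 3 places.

PN ≈ 0.361

p₁ = 0.288, p₀ = 0.184.
Under exogeneity and monotonicity, PN = (p₁ − p₀) / p₁.
PN = (0.288 − 0.184) / 0.288 = 0.104 / 0.288 ≈ 0.3611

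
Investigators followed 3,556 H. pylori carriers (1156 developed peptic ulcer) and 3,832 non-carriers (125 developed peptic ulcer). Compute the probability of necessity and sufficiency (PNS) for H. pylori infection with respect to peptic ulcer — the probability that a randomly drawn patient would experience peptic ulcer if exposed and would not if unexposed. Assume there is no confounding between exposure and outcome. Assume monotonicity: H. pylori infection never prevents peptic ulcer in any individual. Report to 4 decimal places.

PNS ≈ 0.2925

p₁ = P(outcome | exposed) = 1156/3556 = 0.32508
p₀ = P(outcome | unexposed) = 125/3832 = 0.03262
Under exogeneity and monotonicity, PNS = p₁ − p₀.
PNS = 0.32508 − 0.03262 = 0.29246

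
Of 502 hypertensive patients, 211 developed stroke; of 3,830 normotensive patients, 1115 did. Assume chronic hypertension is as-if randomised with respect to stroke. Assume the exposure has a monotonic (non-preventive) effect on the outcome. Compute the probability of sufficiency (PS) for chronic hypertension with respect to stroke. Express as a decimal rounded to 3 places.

p₁ = P(outcome | exposed) = 211/502 = 0.42032
p₀ = P(outcome | unexposed) = 1115/3830 = 0.29112
Under exogeneity and monotonicity, PS = (p₁ − p₀) / (1 − p₀).
PS = (0.42032 − 0.29112) / (1 − 0.29112) = 0.1292 / 0.70888 ≈ 0.1823

PS ≈ 0.182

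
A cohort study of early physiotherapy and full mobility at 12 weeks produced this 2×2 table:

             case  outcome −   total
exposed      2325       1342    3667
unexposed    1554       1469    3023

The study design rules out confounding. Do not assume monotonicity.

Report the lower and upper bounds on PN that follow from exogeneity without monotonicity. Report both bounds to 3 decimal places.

p₁ = P(outcome | exposed) = 2325/3667 = 0.63403
p₀ = P(outcome | unexposed) = 1554/3023 = 0.51406
Under exogeneity alone the bounds on PN are max{0,(p₁−p₀)/p₁} ≤ PN ≤ min{1,(1−p₀)/p₁}.
  lower = (p₁ − p₀)/p₁ = 0.11997 / 0.63403 ≈ 0.1892
  upper = min{1, (1 − p₀)/p₁} = 0.48594 / 0.63403 ≈ 0.7664

0.189 ≤ PN ≤ 0.766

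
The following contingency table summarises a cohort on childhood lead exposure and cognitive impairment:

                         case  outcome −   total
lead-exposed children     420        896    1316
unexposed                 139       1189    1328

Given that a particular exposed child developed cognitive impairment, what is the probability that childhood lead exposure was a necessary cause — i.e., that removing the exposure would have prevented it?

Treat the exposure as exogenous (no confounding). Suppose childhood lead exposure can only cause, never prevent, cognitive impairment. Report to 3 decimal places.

p₁ = P(outcome | exposed) = 420/1316 = 0.31915
p₀ = P(outcome | unexposed) = 139/1328 = 0.10467
Under exogeneity and monotonicity, PN = (p₁ − p₀) / p₁.
PN = (0.31915 − 0.10467) / 0.31915 = 0.21448 / 0.31915 ≈ 0.6720

PN ≈ 0.672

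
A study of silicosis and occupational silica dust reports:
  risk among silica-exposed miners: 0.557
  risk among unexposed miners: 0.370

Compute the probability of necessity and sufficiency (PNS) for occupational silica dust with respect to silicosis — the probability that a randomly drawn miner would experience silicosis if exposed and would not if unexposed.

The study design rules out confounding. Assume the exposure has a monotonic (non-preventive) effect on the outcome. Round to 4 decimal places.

PNS ≈ 0.1870

Let p₁ = 0.557, p₀ = 0.37.
Under exogeneity and monotonicity, PNS = p₁ − p₀.
PNS = 0.557 − 0.37 = 0.187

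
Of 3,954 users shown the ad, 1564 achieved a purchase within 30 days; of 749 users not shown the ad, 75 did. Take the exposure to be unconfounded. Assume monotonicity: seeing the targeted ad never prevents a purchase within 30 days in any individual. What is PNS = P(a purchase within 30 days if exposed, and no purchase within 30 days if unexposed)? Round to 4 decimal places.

PNS ≈ 0.2954

p₁ = P(outcome | exposed) = 1564/3954 = 0.39555
p₀ = P(outcome | unexposed) = 75/749 = 0.10013
Under exogeneity and monotonicity, PNS = p₁ − p₀.
PNS = 0.39555 − 0.10013 = 0.29542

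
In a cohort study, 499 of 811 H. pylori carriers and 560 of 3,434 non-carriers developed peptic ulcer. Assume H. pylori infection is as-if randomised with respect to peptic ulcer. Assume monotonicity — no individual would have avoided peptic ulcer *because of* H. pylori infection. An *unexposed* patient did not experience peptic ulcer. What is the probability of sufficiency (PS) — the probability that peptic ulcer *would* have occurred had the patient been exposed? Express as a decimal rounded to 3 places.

PS ≈ 0.540

p₁ = P(outcome | exposed) = 499/811 = 0.61529
p₀ = P(outcome | unexposed) = 560/3434 = 0.16308
Under exogeneity and monotonicity, PS = (p₁ − p₀) / (1 − p₀).
PS = (0.61529 − 0.16308) / (1 − 0.16308) = 0.45221 / 0.83692 ≈ 0.5403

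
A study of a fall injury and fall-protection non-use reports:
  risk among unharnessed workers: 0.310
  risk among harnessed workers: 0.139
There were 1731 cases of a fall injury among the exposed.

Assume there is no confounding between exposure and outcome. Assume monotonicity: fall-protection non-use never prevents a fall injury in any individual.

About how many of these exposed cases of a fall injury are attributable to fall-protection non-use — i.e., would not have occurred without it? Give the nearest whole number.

about 955 cases

Let p₁ = 0.31, p₀ = 0.139.
PN = (p₁ − p₀)/p₁ = (0.31 − 0.139) / 0.31 ≈ 0.55161.
Attributable cases ≈ PN × (exposed cases) = 0.55161 × 1731 ≈ 954.84.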